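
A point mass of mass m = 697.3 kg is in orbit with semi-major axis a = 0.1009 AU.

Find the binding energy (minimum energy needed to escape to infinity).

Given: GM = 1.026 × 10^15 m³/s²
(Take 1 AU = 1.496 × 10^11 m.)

Convert to SI: a = 0.1009 AU = 1.50946e+10 m.
Total orbital energy is E = −GMm/(2a); binding energy is E_bind = −E = GMm/(2a).
E_bind = 1.026e+15 · 697.3 / (2 · 1.50946e+10) J ≈ 2.37e+07 J = 23.7 MJ.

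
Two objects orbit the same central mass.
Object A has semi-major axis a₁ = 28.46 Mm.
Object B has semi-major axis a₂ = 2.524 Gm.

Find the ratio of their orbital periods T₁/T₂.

Convert to SI: a₁ = 28.46 Mm = 2.846e+07 m; a₂ = 2.524 Gm = 2.524e+09 m.
From Kepler's third law, (T₁/T₂)² = (a₁/a₂)³, so T₁/T₂ = (a₁/a₂)^(3/2).
a₁/a₂ = 2.846e+07 / 2.524e+09 = 0.0112758.
T₁/T₂ = (0.0112758)^(3/2) ≈ 0.001197.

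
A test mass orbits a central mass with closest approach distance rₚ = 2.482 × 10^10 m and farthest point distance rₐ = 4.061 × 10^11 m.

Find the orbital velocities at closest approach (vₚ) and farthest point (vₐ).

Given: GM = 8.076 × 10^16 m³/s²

Use the vis-viva equation v² = GM(2/r − 1/a) with a = (rₚ + rₐ)/2 = (2.482e+10 + 4.061e+11)/2 = 2.1546e+11 m.
vₚ = √(GM · (2/rₚ − 1/a)) = √(8.076e+16 · (2/2.482e+10 − 1/2.1546e+11)) m/s ≈ 2476 m/s = 2.476 km/s.
vₐ = √(GM · (2/rₐ − 1/a)) = √(8.076e+16 · (2/4.061e+11 − 1/2.1546e+11)) m/s ≈ 151.4 m/s = 151.4 m/s.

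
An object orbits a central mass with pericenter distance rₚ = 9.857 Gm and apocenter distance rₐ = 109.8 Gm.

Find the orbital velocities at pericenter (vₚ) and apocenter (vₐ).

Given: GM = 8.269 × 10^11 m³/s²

Convert to SI: rₚ = 9.857 Gm = 9.857e+09 m; rₐ = 109.8 Gm = 1.098e+11 m.
Use the vis-viva equation v² = GM(2/r − 1/a) with a = (rₚ + rₐ)/2 = (9.857e+09 + 1.098e+11)/2 = 5.98285e+10 m.
vₚ = √(GM · (2/rₚ − 1/a)) = √(8.269e+11 · (2/9.857e+09 − 1/5.98285e+10)) m/s ≈ 12.41 m/s = 12.41 m/s.
vₐ = √(GM · (2/rₐ − 1/a)) = √(8.269e+11 · (2/1.098e+11 − 1/5.98285e+10)) m/s ≈ 1.114 m/s = 1.114 m/s.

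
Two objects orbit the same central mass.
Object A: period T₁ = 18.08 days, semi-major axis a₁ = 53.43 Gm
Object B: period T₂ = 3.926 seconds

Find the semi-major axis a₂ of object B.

Convert to SI: T₁ = 18.08 days = 1.56211e+06 s; a₁ = 53.43 Gm = 5.343e+10 m.
Kepler's third law: (T₁/T₂)² = (a₁/a₂)³ ⇒ a₂ = a₁ · (T₂/T₁)^(2/3).
T₂/T₁ = 3.926 / 1.56211e+06 = 2.51326e-06.
a₂ = 5.343e+10 · (2.51326e-06)^(2/3) m ≈ 9.877e+06 m = 9.877 Mm.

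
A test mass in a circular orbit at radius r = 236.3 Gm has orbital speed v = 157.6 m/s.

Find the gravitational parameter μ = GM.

Convert to SI: r = 236.3 Gm = 2.363e+11 m.
For a circular orbit v² = GM/r, so GM = v² · r.
GM = (157.6)² · 2.363e+11 m³/s² ≈ 5.869e+15 m³/s² = 5.869 × 10^15 m³/s².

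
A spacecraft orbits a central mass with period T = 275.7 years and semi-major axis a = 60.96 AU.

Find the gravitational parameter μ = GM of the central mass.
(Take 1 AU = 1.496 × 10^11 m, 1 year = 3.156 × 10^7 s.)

Convert to SI: T = 275.7 years = 8.70109e+09 s; a = 60.96 AU = 9.11962e+12 m.
GM = 4π² · a³ / T².
GM = 4π² · (9.11962e+12)³ / (8.70109e+09)² m³/s² ≈ 3.955e+20 m³/s² = 3.955 × 10^20 m³/s².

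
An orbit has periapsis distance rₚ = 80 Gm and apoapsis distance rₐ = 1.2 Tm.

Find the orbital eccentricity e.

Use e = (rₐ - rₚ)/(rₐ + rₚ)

Convert to SI: rₚ = 80 Gm = 8e+10 m; rₐ = 1.2 Tm = 1.2e+12 m.
e = (rₐ − rₚ) / (rₐ + rₚ).
e = (1.2e+12 − 8e+10) / (1.2e+12 + 8e+10) = 1.12e+12 / 1.28e+12 ≈ 0.875.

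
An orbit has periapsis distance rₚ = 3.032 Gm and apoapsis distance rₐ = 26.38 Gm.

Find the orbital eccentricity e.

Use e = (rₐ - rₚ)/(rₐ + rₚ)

Convert to SI: rₚ = 3.032 Gm = 3.032e+09 m; rₐ = 26.38 Gm = 2.638e+10 m.
e = (rₐ − rₚ) / (rₐ + rₚ).
e = (2.638e+10 − 3.032e+09) / (2.638e+10 + 3.032e+09) = 2.3348e+10 / 2.9412e+10 ≈ 0.7938.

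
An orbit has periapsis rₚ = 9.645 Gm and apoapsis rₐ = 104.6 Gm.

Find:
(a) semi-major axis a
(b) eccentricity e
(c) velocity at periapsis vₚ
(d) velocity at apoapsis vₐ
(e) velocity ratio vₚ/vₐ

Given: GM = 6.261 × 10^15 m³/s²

Convert to SI: rₚ = 9.645 Gm = 9.645e+09 m; rₐ = 104.6 Gm = 1.046e+11 m.
(a) a = (rₚ + rₐ)/2 = (9.645e+09 + 1.046e+11)/2 ≈ 5.712e+10 m
(b) e = (rₐ − rₚ)/(rₐ + rₚ) = (1.046e+11 − 9.645e+09)/(1.046e+11 + 9.645e+09) ≈ 0.8312
(c) With a = (rₚ + rₐ)/2 = 5.71225e+10 m, vₚ = √(GM (2/rₚ − 1/a)) = √(6.261e+15 · (2/9.645e+09 − 1/5.71225e+10)) m/s ≈ 1090 m/s
(d) With a = (rₚ + rₐ)/2 = 5.71225e+10 m, vₐ = √(GM (2/rₐ − 1/a)) = √(6.261e+15 · (2/1.046e+11 − 1/5.71225e+10)) m/s ≈ 100.5 m/s
(e) Conservation of angular momentum (rₚvₚ = rₐvₐ) gives vₚ/vₐ = rₐ/rₚ = 1.046e+11/9.645e+09 ≈ 10.84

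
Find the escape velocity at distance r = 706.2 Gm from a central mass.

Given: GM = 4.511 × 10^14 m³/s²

Convert to SI: r = 706.2 Gm = 7.062e+11 m.
Escape velocity comes from setting total energy to zero: ½v² − GM/r = 0 ⇒ v_esc = √(2GM / r).
v_esc = √(2 · 4.511e+14 / 7.062e+11) m/s ≈ 35.74 m/s = 35.74 m/s.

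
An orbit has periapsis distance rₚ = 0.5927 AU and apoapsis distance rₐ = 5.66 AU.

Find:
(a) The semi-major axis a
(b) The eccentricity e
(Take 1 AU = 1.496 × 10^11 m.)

Convert to SI: rₚ = 0.5927 AU = 8.86679e+10 m; rₐ = 5.66 AU = 8.46736e+11 m.
(a) a = (rₚ + rₐ) / 2 = (8.86679e+10 + 8.46736e+11) / 2 ≈ 4.677e+11 m = 3.126 AU.
(b) e = (rₐ − rₚ) / (rₐ + rₚ) = (8.46736e+11 − 8.86679e+10) / (8.46736e+11 + 8.86679e+10) ≈ 0.8104.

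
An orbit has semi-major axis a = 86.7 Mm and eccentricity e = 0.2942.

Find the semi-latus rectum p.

Convert to SI: a = 86.7 Mm = 8.67e+07 m.
p = a (1 − e²).
p = 8.67e+07 · (1 − (0.2942)²) = 8.67e+07 · 0.913446 ≈ 7.92e+07 m = 79.2 Mm.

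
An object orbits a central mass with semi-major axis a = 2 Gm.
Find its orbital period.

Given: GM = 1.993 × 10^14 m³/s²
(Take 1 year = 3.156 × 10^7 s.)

Convert to SI: a = 2 Gm = 2e+09 m.
Kepler's third law: T = 2π √(a³ / GM).
Substituting a = 2e+09 m and GM = 1.993e+14 m³/s²:
T = 2π √((2e+09)³ / 1.993e+14) s
T ≈ 3.981e+07 s = 1.261 years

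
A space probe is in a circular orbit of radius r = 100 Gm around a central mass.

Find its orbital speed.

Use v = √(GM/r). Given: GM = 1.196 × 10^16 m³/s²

Convert to SI: r = 100 Gm = 1e+11 m.
For a circular orbit, gravity supplies the centripetal force, so v = √(GM / r).
v = √(1.196e+16 / 1e+11) m/s ≈ 345.8 m/s = 345.8 m/s.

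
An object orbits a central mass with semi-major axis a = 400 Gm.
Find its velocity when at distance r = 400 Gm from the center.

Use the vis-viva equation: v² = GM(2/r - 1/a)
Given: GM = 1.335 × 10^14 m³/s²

Convert to SI: a = 400 Gm = 4e+11 m; r = 400 Gm = 4e+11 m.
Vis-viva: v = √(GM · (2/r − 1/a)).
2/r − 1/a = 2/4e+11 − 1/4e+11 = 2.5e-12 m⁻¹.
v = √(1.335e+14 · 2.5e-12) m/s ≈ 18.27 m/s = 18.27 m/s.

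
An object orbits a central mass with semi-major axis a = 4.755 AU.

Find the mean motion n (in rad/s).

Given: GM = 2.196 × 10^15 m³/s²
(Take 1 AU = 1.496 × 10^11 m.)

Convert to SI: a = 4.755 AU = 7.11348e+11 m.
n = √(GM / a³).
n = √(2.196e+15 / (7.11348e+11)³) rad/s ≈ 7.811e-11 rad/s.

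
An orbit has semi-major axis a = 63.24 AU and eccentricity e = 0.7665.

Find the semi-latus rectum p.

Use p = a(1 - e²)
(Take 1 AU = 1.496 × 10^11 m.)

Convert to SI: a = 63.24 AU = 9.4607e+12 m.
p = a (1 − e²).
p = 9.4607e+12 · (1 − (0.7665)²) = 9.4607e+12 · 0.412478 ≈ 3.902e+12 m = 26.09 AU.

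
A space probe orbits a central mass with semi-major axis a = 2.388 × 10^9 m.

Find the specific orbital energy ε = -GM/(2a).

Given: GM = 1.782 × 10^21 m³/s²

ε = −GM / (2a).
ε = −1.782e+21 / (2 · 2.388e+09) J/kg ≈ -3.731e+11 J/kg = -373.1 GJ/kg.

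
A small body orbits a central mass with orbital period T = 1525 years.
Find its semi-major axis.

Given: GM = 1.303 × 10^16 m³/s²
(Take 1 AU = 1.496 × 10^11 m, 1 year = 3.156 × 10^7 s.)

Convert to SI: T = 1525 years = 4.8129e+10 s.
Invert Kepler's third law: a = (GM · T² / (4π²))^(1/3).
Substituting T = 4.8129e+10 s and GM = 1.303e+16 m³/s²:
a = (1.303e+16 · (4.8129e+10)² / (4π²))^(1/3) m
a ≈ 9.144e+11 m = 6.112 AU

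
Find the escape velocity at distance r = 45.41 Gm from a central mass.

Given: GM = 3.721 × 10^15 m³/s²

Convert to SI: r = 45.41 Gm = 4.541e+10 m.
Escape velocity comes from setting total energy to zero: ½v² − GM/r = 0 ⇒ v_esc = √(2GM / r).
v_esc = √(2 · 3.721e+15 / 4.541e+10) m/s ≈ 404.8 m/s = 404.8 m/s.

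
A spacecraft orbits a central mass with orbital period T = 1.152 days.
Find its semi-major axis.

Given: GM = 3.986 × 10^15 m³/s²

Convert to SI: T = 1.152 days = 99532.8 s.
Invert Kepler's third law: a = (GM · T² / (4π²))^(1/3).
Substituting T = 99532.8 s and GM = 3.986e+15 m³/s²:
a = (3.986e+15 · (99532.8)² / (4π²))^(1/3) m
a ≈ 1e+08 m = 100 Mm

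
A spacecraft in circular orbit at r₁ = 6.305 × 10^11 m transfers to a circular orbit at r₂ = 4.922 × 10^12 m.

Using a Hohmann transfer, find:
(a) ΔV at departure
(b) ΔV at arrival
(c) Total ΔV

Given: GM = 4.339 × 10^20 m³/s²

Transfer semi-major axis: a_t = (r₁ + r₂)/2 = (6.305e+11 + 4.922e+12)/2 = 2.77625e+12 m.
Circular speeds: v₁ = √(GM/r₁) = 26233.3 m/s, v₂ = √(GM/r₂) = 9389.1 m/s.
Transfer speeds (vis-viva v² = GM(2/r − 1/a_t)): v₁ᵗ = 34929.6 m/s, v₂ᵗ = 4474.43 m/s.
(a) ΔV₁ = |v₁ᵗ − v₁| ≈ 8696 m/s = 8.696 km/s.
(b) ΔV₂ = |v₂ − v₂ᵗ| ≈ 4915 m/s = 4.915 km/s.
(c) ΔV_total = ΔV₁ + ΔV₂ ≈ 1.361e+04 m/s = 13.61 km/s.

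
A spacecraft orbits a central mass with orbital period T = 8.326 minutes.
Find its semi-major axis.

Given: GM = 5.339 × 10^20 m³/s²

Convert to SI: T = 8.326 minutes = 499.56 s.
Invert Kepler's third law: a = (GM · T² / (4π²))^(1/3).
Substituting T = 499.56 s and GM = 5.339e+20 m³/s²:
a = (5.339e+20 · (499.56)² / (4π²))^(1/3) m
a ≈ 1.5e+08 m = 150 Mm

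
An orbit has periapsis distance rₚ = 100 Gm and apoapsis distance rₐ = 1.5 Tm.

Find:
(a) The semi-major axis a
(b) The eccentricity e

Convert to SI: rₚ = 100 Gm = 1e+11 m; rₐ = 1.5 Tm = 1.5e+12 m.
(a) a = (rₚ + rₐ) / 2 = (1e+11 + 1.5e+12) / 2 ≈ 8e+11 m = 800 Gm.
(b) e = (rₐ − rₚ) / (rₐ + rₚ) = (1.5e+12 − 1e+11) / (1.5e+12 + 1e+11) ≈ 0.875.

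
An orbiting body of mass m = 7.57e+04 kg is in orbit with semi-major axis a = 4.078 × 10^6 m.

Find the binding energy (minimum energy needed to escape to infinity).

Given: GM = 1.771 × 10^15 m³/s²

Total orbital energy is E = −GMm/(2a); binding energy is E_bind = −E = GMm/(2a).
E_bind = 1.771e+15 · 7.57e+04 / (2 · 4.078e+06) J ≈ 1.644e+13 J = 16.44 TJ.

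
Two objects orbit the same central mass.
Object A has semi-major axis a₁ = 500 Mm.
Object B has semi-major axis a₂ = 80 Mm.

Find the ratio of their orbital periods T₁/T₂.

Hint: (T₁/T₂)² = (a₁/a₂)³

Convert to SI: a₁ = 500 Mm = 5e+08 m; a₂ = 80 Mm = 8e+07 m.
From Kepler's third law, (T₁/T₂)² = (a₁/a₂)³, so T₁/T₂ = (a₁/a₂)^(3/2).
a₁/a₂ = 5e+08 / 8e+07 = 6.25.
T₁/T₂ = (6.25)^(3/2) ≈ 15.62.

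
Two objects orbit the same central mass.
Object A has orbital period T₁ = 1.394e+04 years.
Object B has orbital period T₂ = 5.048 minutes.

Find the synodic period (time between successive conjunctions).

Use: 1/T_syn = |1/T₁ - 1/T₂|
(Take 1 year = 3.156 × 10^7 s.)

Convert to SI: T₁ = 1.394e+04 years = 4.39946e+11 s; T₂ = 5.048 minutes = 302.88 s.
T_syn = |T₁ · T₂ / (T₁ − T₂)|.
T_syn = |4.39946e+11 · 302.88 / (4.39946e+11 − 302.88)| s ≈ 302.9 s = 5.048 minutes.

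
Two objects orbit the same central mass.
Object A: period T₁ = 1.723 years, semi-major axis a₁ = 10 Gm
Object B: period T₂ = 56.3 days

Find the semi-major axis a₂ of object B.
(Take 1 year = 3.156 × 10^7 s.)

Convert to SI: T₁ = 1.723 years = 5.43779e+07 s; a₁ = 10 Gm = 1e+10 m; T₂ = 56.3 days = 4.86432e+06 s.
Kepler's third law: (T₁/T₂)² = (a₁/a₂)³ ⇒ a₂ = a₁ · (T₂/T₁)^(2/3).
T₂/T₁ = 4.86432e+06 / 5.43779e+07 = 0.089454.
a₂ = 1e+10 · (0.089454)^(2/3) m ≈ 2e+09 m = 2 Gm.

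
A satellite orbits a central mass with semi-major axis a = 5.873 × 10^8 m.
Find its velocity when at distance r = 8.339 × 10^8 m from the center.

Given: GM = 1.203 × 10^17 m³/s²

Vis-viva: v = √(GM · (2/r − 1/a)).
2/r − 1/a = 2/8.339e+08 − 1/5.873e+08 = 6.95662e-10 m⁻¹.
v = √(1.203e+17 · 6.95662e-10) m/s ≈ 9148 m/s = 9.148 km/s.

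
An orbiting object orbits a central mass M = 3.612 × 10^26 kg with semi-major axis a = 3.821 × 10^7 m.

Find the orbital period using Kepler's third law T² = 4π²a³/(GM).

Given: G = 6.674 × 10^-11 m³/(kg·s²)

GM = G · M = 6.674e-11 · 3.612e+26 = 2.41065e+16 m³/s².
Kepler's third law: T = 2π √(a³ / GM).
Substituting a = 3.821e+07 m and GM = 2.41065e+16 m³/s²:
T = 2π √((3.821e+07)³ / 2.41065e+16) s
T ≈ 9558 s = 2.655 hours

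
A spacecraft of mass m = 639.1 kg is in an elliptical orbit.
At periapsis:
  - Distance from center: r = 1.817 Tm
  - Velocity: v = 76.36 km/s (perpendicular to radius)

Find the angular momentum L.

Convert to SI: r = 1.817 Tm = 1.817e+12 m; v = 76.36 km/s = 76360 m/s.
Since v is perpendicular to r, L = m · v · r.
L = 639.1 · 76360 · 1.817e+12 kg·m²/s ≈ 8.867e+19 kg·m²/s.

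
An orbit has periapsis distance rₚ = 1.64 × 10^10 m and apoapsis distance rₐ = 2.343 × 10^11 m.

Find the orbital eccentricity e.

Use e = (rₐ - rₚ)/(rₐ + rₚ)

e = (rₐ − rₚ) / (rₐ + rₚ).
e = (2.343e+11 − 1.64e+10) / (2.343e+11 + 1.64e+10) = 2.179e+11 / 2.507e+11 ≈ 0.8692.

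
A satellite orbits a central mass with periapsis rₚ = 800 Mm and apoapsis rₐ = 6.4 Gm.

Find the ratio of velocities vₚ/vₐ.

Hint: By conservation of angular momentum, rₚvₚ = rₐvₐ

Convert to SI: rₚ = 800 Mm = 8e+08 m; rₐ = 6.4 Gm = 6.4e+09 m.
Conservation of angular momentum gives rₚvₚ = rₐvₐ, so vₚ/vₐ = rₐ/rₚ.
vₚ/vₐ = 6.4e+09 / 8e+08 ≈ 8.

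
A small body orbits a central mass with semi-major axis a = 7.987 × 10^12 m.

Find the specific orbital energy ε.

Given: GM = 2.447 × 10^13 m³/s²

ε = −GM / (2a).
ε = −2.447e+13 / (2 · 7.987e+12) J/kg ≈ -1.532 J/kg = -1.532 J/kg.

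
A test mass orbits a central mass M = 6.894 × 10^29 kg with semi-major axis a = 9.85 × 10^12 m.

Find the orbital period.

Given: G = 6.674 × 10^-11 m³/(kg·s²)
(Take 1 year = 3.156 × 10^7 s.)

GM = G · M = 6.674e-11 · 6.894e+29 = 4.60106e+19 m³/s².
Kepler's third law: T = 2π √(a³ / GM).
Substituting a = 9.85e+12 m and GM = 4.60106e+19 m³/s²:
T = 2π √((9.85e+12)³ / 4.60106e+19) s
T ≈ 2.864e+10 s = 907.3 years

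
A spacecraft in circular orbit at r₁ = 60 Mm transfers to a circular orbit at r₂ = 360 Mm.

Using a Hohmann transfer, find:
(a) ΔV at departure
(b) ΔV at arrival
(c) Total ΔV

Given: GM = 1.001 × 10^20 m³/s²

Convert to SI: r₁ = 60 Mm = 6e+07 m; r₂ = 360 Mm = 3.6e+08 m.
Transfer semi-major axis: a_t = (r₁ + r₂)/2 = (6e+07 + 3.6e+08)/2 = 2.1e+08 m.
Circular speeds: v₁ = √(GM/r₁) = 1.29164e+06 m/s, v₂ = √(GM/r₂) = 527310 m/s.
Transfer speeds (vis-viva v² = GM(2/r − 1/a_t)): v₁ᵗ = 1.69115e+06 m/s, v₂ᵗ = 281859 m/s.
(a) ΔV₁ = |v₁ᵗ − v₁| ≈ 3.995e+05 m/s = 399.5 km/s.
(b) ΔV₂ = |v₂ − v₂ᵗ| ≈ 2.455e+05 m/s = 245.5 km/s.
(c) ΔV_total = ΔV₁ + ΔV₂ ≈ 6.45e+05 m/s = 645 km/s.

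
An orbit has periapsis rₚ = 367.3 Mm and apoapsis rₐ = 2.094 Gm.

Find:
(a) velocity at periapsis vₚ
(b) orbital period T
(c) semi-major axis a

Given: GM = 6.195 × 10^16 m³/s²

Convert to SI: rₚ = 367.3 Mm = 3.673e+08 m; rₐ = 2.094 Gm = 2.094e+09 m.
(a) With a = (rₚ + rₐ)/2 = 1.23065e+09 m, vₚ = √(GM (2/rₚ − 1/a)) = √(6.195e+16 · (2/3.673e+08 − 1/1.23065e+09)) m/s ≈ 1.694e+04 m/s
(b) With a = (rₚ + rₐ)/2 = 1.23065e+09 m, T = 2π √(a³/GM) = 2π √((1.23065e+09)³/6.195e+16) s ≈ 1.09e+06 s
(c) a = (rₚ + rₐ)/2 = (3.673e+08 + 2.094e+09)/2 ≈ 1.231e+09 m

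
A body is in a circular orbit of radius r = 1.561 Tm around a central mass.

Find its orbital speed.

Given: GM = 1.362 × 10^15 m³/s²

Convert to SI: r = 1.561 Tm = 1.561e+12 m.
For a circular orbit, gravity supplies the centripetal force, so v = √(GM / r).
v = √(1.362e+15 / 1.561e+12) m/s ≈ 29.54 m/s = 29.54 m/s.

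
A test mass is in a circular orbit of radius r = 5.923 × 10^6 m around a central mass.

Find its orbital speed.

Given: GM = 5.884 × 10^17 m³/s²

For a circular orbit, gravity supplies the centripetal force, so v = √(GM / r).
v = √(5.884e+17 / 5.923e+06) m/s ≈ 3.152e+05 m/s = 315.2 km/s.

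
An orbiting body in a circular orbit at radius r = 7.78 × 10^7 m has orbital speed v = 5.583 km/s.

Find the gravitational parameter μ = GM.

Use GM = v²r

Convert to SI: v = 5.583 km/s = 5583 m/s.
For a circular orbit v² = GM/r, so GM = v² · r.
GM = (5583)² · 7.78e+07 m³/s² ≈ 2.425e+15 m³/s² = 2.425 × 10^15 m³/s².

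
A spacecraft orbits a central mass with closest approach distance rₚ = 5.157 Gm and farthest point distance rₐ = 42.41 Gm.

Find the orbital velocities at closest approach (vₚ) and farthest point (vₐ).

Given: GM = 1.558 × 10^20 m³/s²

Convert to SI: rₚ = 5.157 Gm = 5.157e+09 m; rₐ = 42.41 Gm = 4.241e+10 m.
Use the vis-viva equation v² = GM(2/r − 1/a) with a = (rₚ + rₐ)/2 = (5.157e+09 + 4.241e+10)/2 = 2.37835e+10 m.
vₚ = √(GM · (2/rₚ − 1/a)) = √(1.558e+20 · (2/5.157e+09 − 1/2.37835e+10)) m/s ≈ 2.321e+05 m/s = 232.1 km/s.
vₐ = √(GM · (2/rₐ − 1/a)) = √(1.558e+20 · (2/4.241e+10 − 1/2.37835e+10)) m/s ≈ 2.822e+04 m/s = 28.22 km/s.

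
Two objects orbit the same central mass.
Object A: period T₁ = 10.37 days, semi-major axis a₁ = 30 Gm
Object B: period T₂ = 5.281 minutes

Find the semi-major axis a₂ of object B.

Convert to SI: T₁ = 10.37 days = 895968 s; a₁ = 30 Gm = 3e+10 m; T₂ = 5.281 minutes = 316.86 s.
Kepler's third law: (T₁/T₂)² = (a₁/a₂)³ ⇒ a₂ = a₁ · (T₂/T₁)^(2/3).
T₂/T₁ = 316.86 / 895968 = 0.000353651.
a₂ = 3e+10 · (0.000353651)^(2/3) m ≈ 1.5e+08 m = 150 Mm.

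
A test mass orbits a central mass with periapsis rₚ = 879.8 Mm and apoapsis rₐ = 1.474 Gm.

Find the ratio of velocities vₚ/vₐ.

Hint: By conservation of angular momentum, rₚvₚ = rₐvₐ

Convert to SI: rₚ = 879.8 Mm = 8.798e+08 m; rₐ = 1.474 Gm = 1.474e+09 m.
Conservation of angular momentum gives rₚvₚ = rₐvₐ, so vₚ/vₐ = rₐ/rₚ.
vₚ/vₐ = 1.474e+09 / 8.798e+08 ≈ 1.675.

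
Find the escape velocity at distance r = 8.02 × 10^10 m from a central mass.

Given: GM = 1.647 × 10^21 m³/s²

Escape velocity comes from setting total energy to zero: ½v² − GM/r = 0 ⇒ v_esc = √(2GM / r).
v_esc = √(2 · 1.647e+21 / 8.02e+10) m/s ≈ 2.027e+05 m/s = 202.7 km/s.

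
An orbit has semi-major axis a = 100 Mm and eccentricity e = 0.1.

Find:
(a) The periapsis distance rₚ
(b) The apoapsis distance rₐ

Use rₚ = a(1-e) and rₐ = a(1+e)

Convert to SI: a = 100 Mm = 1e+08 m.
(a) rₚ = a(1 − e) = 1e+08 · (1 − 0.1) = 1e+08 · 0.9 ≈ 9e+07 m = 90 Mm.
(b) rₐ = a(1 + e) = 1e+08 · (1 + 0.1) = 1e+08 · 1.1 ≈ 1.1e+08 m = 110 Mm.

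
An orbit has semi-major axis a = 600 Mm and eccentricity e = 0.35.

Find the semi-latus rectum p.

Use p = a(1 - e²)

Convert to SI: a = 600 Mm = 6e+08 m.
p = a (1 − e²).
p = 6e+08 · (1 − (0.35)²) = 6e+08 · 0.8775 ≈ 5.265e+08 m = 526.5 Mm.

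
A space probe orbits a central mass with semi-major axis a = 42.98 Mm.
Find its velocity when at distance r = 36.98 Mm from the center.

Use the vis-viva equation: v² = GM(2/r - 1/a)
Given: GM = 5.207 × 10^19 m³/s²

Convert to SI: a = 42.98 Mm = 4.298e+07 m; r = 36.98 Mm = 3.698e+07 m.
Vis-viva: v = √(GM · (2/r − 1/a)).
2/r − 1/a = 2/3.698e+07 − 1/4.298e+07 = 3.08167e-08 m⁻¹.
v = √(5.207e+19 · 3.08167e-08) m/s ≈ 1.267e+06 m/s = 1267 km/s.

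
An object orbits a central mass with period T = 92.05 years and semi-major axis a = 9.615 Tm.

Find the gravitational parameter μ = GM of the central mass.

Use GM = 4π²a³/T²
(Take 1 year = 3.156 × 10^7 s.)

Convert to SI: T = 92.05 years = 2.9051e+09 s; a = 9.615 Tm = 9.615e+12 m.
GM = 4π² · a³ / T².
GM = 4π² · (9.615e+12)³ / (2.9051e+09)² m³/s² ≈ 4.158e+21 m³/s² = 4.158 × 10^21 m³/s².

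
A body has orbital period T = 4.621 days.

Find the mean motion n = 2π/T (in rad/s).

Convert to SI: T = 4.621 days = 399254 s.
n = 2π / T.
n = 2π / 399254 s ≈ 1.574e-05 rad/s.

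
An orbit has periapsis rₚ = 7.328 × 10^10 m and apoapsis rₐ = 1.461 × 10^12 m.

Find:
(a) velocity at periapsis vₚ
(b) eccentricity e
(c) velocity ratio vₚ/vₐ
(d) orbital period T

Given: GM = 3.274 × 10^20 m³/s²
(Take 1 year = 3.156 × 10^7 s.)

(a) With a = (rₚ + rₐ)/2 = 7.6714e+11 m, vₚ = √(GM (2/rₚ − 1/a)) = √(3.274e+20 · (2/7.328e+10 − 1/7.6714e+11)) m/s ≈ 9.224e+04 m/s
(b) e = (rₐ − rₚ)/(rₐ + rₚ) = (1.461e+12 − 7.328e+10)/(1.461e+12 + 7.328e+10) ≈ 0.9045
(c) Conservation of angular momentum (rₚvₚ = rₐvₐ) gives vₚ/vₐ = rₐ/rₚ = 1.461e+12/7.328e+10 ≈ 19.94
(d) With a = (rₚ + rₐ)/2 = 7.6714e+11 m, T = 2π √(a³/GM) = 2π √((7.6714e+11)³/3.274e+20) s ≈ 2.333e+08 s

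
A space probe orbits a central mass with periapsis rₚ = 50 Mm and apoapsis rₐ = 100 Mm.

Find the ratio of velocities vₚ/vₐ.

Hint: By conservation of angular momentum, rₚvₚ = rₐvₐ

Convert to SI: rₚ = 50 Mm = 5e+07 m; rₐ = 100 Mm = 1e+08 m.
Conservation of angular momentum gives rₚvₚ = rₐvₐ, so vₚ/vₐ = rₐ/rₚ.
vₚ/vₐ = 1e+08 / 5e+07 ≈ 2.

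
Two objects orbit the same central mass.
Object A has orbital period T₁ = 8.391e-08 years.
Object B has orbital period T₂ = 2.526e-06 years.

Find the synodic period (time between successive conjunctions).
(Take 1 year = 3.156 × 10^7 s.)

Convert to SI: T₁ = 8.391e-08 years = 2.6482 s; T₂ = 2.526e-06 years = 79.7206 s.
T_syn = |T₁ · T₂ / (T₁ − T₂)|.
T_syn = |2.6482 · 79.7206 / (2.6482 − 79.7206)| s ≈ 2.739 s = 8.679e-08 years.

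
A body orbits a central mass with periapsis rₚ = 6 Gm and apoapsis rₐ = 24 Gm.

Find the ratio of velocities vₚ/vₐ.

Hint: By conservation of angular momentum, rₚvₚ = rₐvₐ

Convert to SI: rₚ = 6 Gm = 6e+09 m; rₐ = 24 Gm = 2.4e+10 m.
Conservation of angular momentum gives rₚvₚ = rₐvₐ, so vₚ/vₐ = rₐ/rₚ.
vₚ/vₐ = 2.4e+10 / 6e+09 ≈ 4.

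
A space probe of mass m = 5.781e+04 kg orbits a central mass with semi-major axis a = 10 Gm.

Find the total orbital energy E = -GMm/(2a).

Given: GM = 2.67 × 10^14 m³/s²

Convert to SI: a = 10 Gm = 1e+10 m.
E = −GMm / (2a).
E = −2.67e+14 · 5.781e+04 / (2 · 1e+10) J ≈ -7.718e+08 J = -771.8 MJ.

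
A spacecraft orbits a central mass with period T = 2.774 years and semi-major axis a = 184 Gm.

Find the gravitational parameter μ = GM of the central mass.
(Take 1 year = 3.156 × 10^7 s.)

Convert to SI: T = 2.774 years = 8.75474e+07 s; a = 184 Gm = 1.84e+11 m.
GM = 4π² · a³ / T².
GM = 4π² · (1.84e+11)³ / (8.75474e+07)² m³/s² ≈ 3.209e+19 m³/s² = 3.209 × 10^19 m³/s².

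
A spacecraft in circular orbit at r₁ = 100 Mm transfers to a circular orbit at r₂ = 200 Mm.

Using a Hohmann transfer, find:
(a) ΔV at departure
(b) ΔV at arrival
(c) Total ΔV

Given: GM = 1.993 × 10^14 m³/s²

Convert to SI: r₁ = 100 Mm = 1e+08 m; r₂ = 200 Mm = 2e+08 m.
Transfer semi-major axis: a_t = (r₁ + r₂)/2 = (1e+08 + 2e+08)/2 = 1.5e+08 m.
Circular speeds: v₁ = √(GM/r₁) = 1411.74 m/s, v₂ = √(GM/r₂) = 998.248 m/s.
Transfer speeds (vis-viva v² = GM(2/r − 1/a_t)): v₁ᵗ = 1630.13 m/s, v₂ᵗ = 815.066 m/s.
(a) ΔV₁ = |v₁ᵗ − v₁| ≈ 218.4 m/s = 218.4 m/s.
(b) ΔV₂ = |v₂ − v₂ᵗ| ≈ 183.2 m/s = 183.2 m/s.
(c) ΔV_total = ΔV₁ + ΔV₂ ≈ 401.6 m/s = 401.6 m/s.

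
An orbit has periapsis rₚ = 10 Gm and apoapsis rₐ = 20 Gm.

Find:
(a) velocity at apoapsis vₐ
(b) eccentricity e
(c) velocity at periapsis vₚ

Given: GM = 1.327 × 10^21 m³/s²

Convert to SI: rₚ = 10 Gm = 1e+10 m; rₐ = 20 Gm = 2e+10 m.
(a) With a = (rₚ + rₐ)/2 = 1.5e+10 m, vₐ = √(GM (2/rₐ − 1/a)) = √(1.327e+21 · (2/2e+10 − 1/1.5e+10)) m/s ≈ 2.103e+05 m/s
(b) e = (rₐ − rₚ)/(rₐ + rₚ) = (2e+10 − 1e+10)/(2e+10 + 1e+10) ≈ 0.3333
(c) With a = (rₚ + rₐ)/2 = 1.5e+10 m, vₚ = √(GM (2/rₚ − 1/a)) = √(1.327e+21 · (2/1e+10 − 1/1.5e+10)) m/s ≈ 4.206e+05 m/s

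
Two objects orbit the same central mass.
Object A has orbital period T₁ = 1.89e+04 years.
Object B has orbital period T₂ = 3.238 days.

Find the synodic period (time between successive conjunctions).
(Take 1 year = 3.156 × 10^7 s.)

Convert to SI: T₁ = 1.89e+04 years = 5.96484e+11 s; T₂ = 3.238 days = 279763 s.
T_syn = |T₁ · T₂ / (T₁ − T₂)|.
T_syn = |5.96484e+11 · 279763 / (5.96484e+11 − 279763)| s ≈ 2.798e+05 s = 3.238 days.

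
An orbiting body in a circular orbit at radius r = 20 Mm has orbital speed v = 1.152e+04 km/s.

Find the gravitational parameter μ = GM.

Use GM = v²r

Convert to SI: r = 20 Mm = 2e+07 m; v = 1.152e+04 km/s = 1.152e+07 m/s.
For a circular orbit v² = GM/r, so GM = v² · r.
GM = (1.152e+07)² · 2e+07 m³/s² ≈ 2.654e+21 m³/s² = 2.654 × 10^21 m³/s².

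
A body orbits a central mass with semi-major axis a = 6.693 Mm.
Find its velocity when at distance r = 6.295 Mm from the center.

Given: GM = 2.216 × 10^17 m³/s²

Convert to SI: a = 6.693 Mm = 6.693e+06 m; r = 6.295 Mm = 6.295e+06 m.
Vis-viva: v = √(GM · (2/r − 1/a)).
2/r − 1/a = 2/6.295e+06 − 1/6.693e+06 = 1.68303e-07 m⁻¹.
v = √(2.216e+17 · 1.68303e-07) m/s ≈ 1.931e+05 m/s = 193.1 km/s.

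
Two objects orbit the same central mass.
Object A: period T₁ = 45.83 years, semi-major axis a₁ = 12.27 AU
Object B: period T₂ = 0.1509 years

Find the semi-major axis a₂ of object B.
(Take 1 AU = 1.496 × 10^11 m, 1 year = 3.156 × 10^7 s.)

Convert to SI: T₁ = 45.83 years = 1.44639e+09 s; a₁ = 12.27 AU = 1.83559e+12 m; T₂ = 0.1509 years = 4.7624e+06 s.
Kepler's third law: (T₁/T₂)² = (a₁/a₂)³ ⇒ a₂ = a₁ · (T₂/T₁)^(2/3).
T₂/T₁ = 4.7624e+06 / 1.44639e+09 = 0.0032926.
a₂ = 1.83559e+12 · (0.0032926)^(2/3) m ≈ 4.063e+10 m = 0.2716 AU.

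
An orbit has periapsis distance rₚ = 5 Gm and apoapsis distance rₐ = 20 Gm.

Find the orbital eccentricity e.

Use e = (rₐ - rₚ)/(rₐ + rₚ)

Convert to SI: rₚ = 5 Gm = 5e+09 m; rₐ = 20 Gm = 2e+10 m.
e = (rₐ − rₚ) / (rₐ + rₚ).
e = (2e+10 − 5e+09) / (2e+10 + 5e+09) = 1.5e+10 / 2.5e+10 ≈ 0.6.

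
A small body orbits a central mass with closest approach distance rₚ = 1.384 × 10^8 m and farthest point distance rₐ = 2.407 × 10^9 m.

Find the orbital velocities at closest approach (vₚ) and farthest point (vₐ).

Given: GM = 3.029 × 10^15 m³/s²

Use the vis-viva equation v² = GM(2/r − 1/a) with a = (rₚ + rₐ)/2 = (1.384e+08 + 2.407e+09)/2 = 1.2727e+09 m.
vₚ = √(GM · (2/rₚ − 1/a)) = √(3.029e+15 · (2/1.384e+08 − 1/1.2727e+09)) m/s ≈ 6434 m/s = 6.434 km/s.
vₐ = √(GM · (2/rₐ − 1/a)) = √(3.029e+15 · (2/2.407e+09 − 1/1.2727e+09)) m/s ≈ 369.9 m/s = 369.9 m/s.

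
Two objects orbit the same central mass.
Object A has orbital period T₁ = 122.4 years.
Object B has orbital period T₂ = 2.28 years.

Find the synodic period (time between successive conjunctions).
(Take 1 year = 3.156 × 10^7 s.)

Convert to SI: T₁ = 122.4 years = 3.86294e+09 s; T₂ = 2.28 years = 7.19568e+07 s.
T_syn = |T₁ · T₂ / (T₁ − T₂)|.
T_syn = |3.86294e+09 · 7.19568e+07 / (3.86294e+09 − 7.19568e+07)| s ≈ 7.332e+07 s = 2.323 years.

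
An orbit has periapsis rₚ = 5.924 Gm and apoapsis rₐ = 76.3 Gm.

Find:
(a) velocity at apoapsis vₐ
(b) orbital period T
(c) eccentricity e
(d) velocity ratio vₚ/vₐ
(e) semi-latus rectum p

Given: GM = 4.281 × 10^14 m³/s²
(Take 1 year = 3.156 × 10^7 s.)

Convert to SI: rₚ = 5.924 Gm = 5.924e+09 m; rₐ = 76.3 Gm = 7.63e+10 m.
(a) With a = (rₚ + rₐ)/2 = 4.1112e+10 m, vₐ = √(GM (2/rₐ − 1/a)) = √(4.281e+14 · (2/7.63e+10 − 1/4.1112e+10)) m/s ≈ 28.43 m/s
(b) With a = (rₚ + rₐ)/2 = 4.1112e+10 m, T = 2π √(a³/GM) = 2π √((4.1112e+10)³/4.281e+14) s ≈ 2.531e+09 s
(c) e = (rₐ − rₚ)/(rₐ + rₚ) = (7.63e+10 − 5.924e+09)/(7.63e+10 + 5.924e+09) ≈ 0.8559
(d) Conservation of angular momentum (rₚvₚ = rₐvₐ) gives vₚ/vₐ = rₐ/rₚ = 7.63e+10/5.924e+09 ≈ 12.88
(e) From a = (rₚ + rₐ)/2 = 4.1112e+10 m and e = (rₐ − rₚ)/(rₐ + rₚ) = 0.855906, p = a(1 − e²) = 4.1112e+10 · (1 − (0.855906)²) ≈ 1.099e+10 m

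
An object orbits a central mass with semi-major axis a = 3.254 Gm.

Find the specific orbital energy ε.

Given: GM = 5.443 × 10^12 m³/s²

Convert to SI: a = 3.254 Gm = 3.254e+09 m.
ε = −GM / (2a).
ε = −5.443e+12 / (2 · 3.254e+09) J/kg ≈ -836.4 J/kg = -836.4 J/kg.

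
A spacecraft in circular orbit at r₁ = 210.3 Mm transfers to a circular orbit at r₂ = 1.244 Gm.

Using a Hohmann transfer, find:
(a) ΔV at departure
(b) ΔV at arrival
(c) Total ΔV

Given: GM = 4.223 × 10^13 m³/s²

Convert to SI: r₁ = 210.3 Mm = 2.103e+08 m; r₂ = 1.244 Gm = 1.244e+09 m.
Transfer semi-major axis: a_t = (r₁ + r₂)/2 = (2.103e+08 + 1.244e+09)/2 = 7.2715e+08 m.
Circular speeds: v₁ = √(GM/r₁) = 448.116 m/s, v₂ = √(GM/r₂) = 184.247 m/s.
Transfer speeds (vis-viva v² = GM(2/r − 1/a_t)): v₁ᵗ = 586.123 m/s, v₂ᵗ = 99.085 m/s.
(a) ΔV₁ = |v₁ᵗ − v₁| ≈ 138 m/s = 138 m/s.
(b) ΔV₂ = |v₂ − v₂ᵗ| ≈ 85.16 m/s = 85.16 m/s.
(c) ΔV_total = ΔV₁ + ΔV₂ ≈ 223.2 m/s = 223.2 m/s.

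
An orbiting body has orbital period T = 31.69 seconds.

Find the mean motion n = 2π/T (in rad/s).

n = 2π / T.
n = 2π / 31.69 s ≈ 0.1983 rad/s.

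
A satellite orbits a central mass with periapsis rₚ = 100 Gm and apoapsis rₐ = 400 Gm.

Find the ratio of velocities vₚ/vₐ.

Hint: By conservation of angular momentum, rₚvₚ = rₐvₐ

Convert to SI: rₚ = 100 Gm = 1e+11 m; rₐ = 400 Gm = 4e+11 m.
Conservation of angular momentum gives rₚvₚ = rₐvₐ, so vₚ/vₐ = rₐ/rₚ.
vₚ/vₐ = 4e+11 / 1e+11 ≈ 4.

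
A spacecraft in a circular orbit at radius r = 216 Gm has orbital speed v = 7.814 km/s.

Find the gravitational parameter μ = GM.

Convert to SI: r = 216 Gm = 2.16e+11 m; v = 7.814 km/s = 7814 m/s.
For a circular orbit v² = GM/r, so GM = v² · r.
GM = (7814)² · 2.16e+11 m³/s² ≈ 1.319e+19 m³/s² = 1.319 × 10^19 m³/s².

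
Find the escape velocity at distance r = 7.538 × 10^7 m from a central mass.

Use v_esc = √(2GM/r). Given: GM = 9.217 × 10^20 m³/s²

Escape velocity comes from setting total energy to zero: ½v² − GM/r = 0 ⇒ v_esc = √(2GM / r).
v_esc = √(2 · 9.217e+20 / 7.538e+07) m/s ≈ 4.945e+06 m/s = 4945 km/s.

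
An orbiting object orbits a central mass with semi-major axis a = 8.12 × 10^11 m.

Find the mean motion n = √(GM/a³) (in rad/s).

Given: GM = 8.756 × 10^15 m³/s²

n = √(GM / a³).
n = √(8.756e+15 / (8.12e+11)³) rad/s ≈ 1.279e-10 rad/s.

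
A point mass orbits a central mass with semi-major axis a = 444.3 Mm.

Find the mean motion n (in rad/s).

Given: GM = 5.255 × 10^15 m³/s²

Convert to SI: a = 444.3 Mm = 4.443e+08 m.
n = √(GM / a³).
n = √(5.255e+15 / (4.443e+08)³) rad/s ≈ 7.741e-06 rad/s.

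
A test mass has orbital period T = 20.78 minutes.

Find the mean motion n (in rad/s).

Convert to SI: T = 20.78 minutes = 1246.8 s.
n = 2π / T.
n = 2π / 1246.8 s ≈ 0.005039 rad/s.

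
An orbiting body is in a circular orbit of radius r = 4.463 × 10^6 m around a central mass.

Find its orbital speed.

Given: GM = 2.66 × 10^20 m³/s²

For a circular orbit, gravity supplies the centripetal force, so v = √(GM / r).
v = √(2.66e+20 / 4.463e+06) m/s ≈ 7.72e+06 m/s = 7720 km/s.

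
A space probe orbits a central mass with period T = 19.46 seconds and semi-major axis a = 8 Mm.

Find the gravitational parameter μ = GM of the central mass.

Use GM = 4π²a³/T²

Convert to SI: a = 8 Mm = 8e+06 m.
GM = 4π² · a³ / T².
GM = 4π² · (8e+06)³ / (19.46)² m³/s² ≈ 5.338e+19 m³/s² = 5.338 × 10^19 m³/s².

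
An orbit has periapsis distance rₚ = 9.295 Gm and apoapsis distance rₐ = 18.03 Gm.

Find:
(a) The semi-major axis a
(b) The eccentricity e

Convert to SI: rₚ = 9.295 Gm = 9.295e+09 m; rₐ = 18.03 Gm = 1.803e+10 m.
(a) a = (rₚ + rₐ) / 2 = (9.295e+09 + 1.803e+10) / 2 ≈ 1.366e+10 m = 13.66 Gm.
(b) e = (rₐ − rₚ) / (rₐ + rₚ) = (1.803e+10 − 9.295e+09) / (1.803e+10 + 9.295e+09) ≈ 0.3197.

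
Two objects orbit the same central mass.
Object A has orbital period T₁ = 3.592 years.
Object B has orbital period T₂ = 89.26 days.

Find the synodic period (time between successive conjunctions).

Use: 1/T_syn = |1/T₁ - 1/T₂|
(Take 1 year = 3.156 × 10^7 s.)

Convert to SI: T₁ = 3.592 years = 1.13364e+08 s; T₂ = 89.26 days = 7.71206e+06 s.
T_syn = |T₁ · T₂ / (T₁ − T₂)|.
T_syn = |1.13364e+08 · 7.71206e+06 / (1.13364e+08 − 7.71206e+06)| s ≈ 8.275e+06 s = 95.78 days.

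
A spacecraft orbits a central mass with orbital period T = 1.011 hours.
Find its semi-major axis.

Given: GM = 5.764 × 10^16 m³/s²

Convert to SI: T = 1.011 hours = 3639.6 s.
Invert Kepler's third law: a = (GM · T² / (4π²))^(1/3).
Substituting T = 3639.6 s and GM = 5.764e+16 m³/s²:
a = (5.764e+16 · (3639.6)² / (4π²))^(1/3) m
a ≈ 2.684e+07 m = 26.84 Mm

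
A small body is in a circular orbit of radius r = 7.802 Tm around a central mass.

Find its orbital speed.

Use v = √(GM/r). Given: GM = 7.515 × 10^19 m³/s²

Convert to SI: r = 7.802 Tm = 7.802e+12 m.
For a circular orbit, gravity supplies the centripetal force, so v = √(GM / r).
v = √(7.515e+19 / 7.802e+12) m/s ≈ 3104 m/s = 3.104 km/s.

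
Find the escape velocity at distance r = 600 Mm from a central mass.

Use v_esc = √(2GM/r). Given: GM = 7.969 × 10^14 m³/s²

Convert to SI: r = 600 Mm = 6e+08 m.
Escape velocity comes from setting total energy to zero: ½v² − GM/r = 0 ⇒ v_esc = √(2GM / r).
v_esc = √(2 · 7.969e+14 / 6e+08) m/s ≈ 1630 m/s = 1.63 km/s.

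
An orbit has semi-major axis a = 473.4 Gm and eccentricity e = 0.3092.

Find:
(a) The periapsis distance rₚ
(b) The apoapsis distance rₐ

Convert to SI: a = 473.4 Gm = 4.734e+11 m.
(a) rₚ = a(1 − e) = 4.734e+11 · (1 − 0.3092) = 4.734e+11 · 0.6908 ≈ 3.27e+11 m = 327 Gm.
(b) rₐ = a(1 + e) = 4.734e+11 · (1 + 0.3092) = 4.734e+11 · 1.3092 ≈ 6.198e+11 m = 619.8 Gm.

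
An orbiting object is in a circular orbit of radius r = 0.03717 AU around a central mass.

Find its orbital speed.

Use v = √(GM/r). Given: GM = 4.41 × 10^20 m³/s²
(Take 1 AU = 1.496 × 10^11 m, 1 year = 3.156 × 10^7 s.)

Convert to SI: r = 0.03717 AU = 5.56063e+09 m.
For a circular orbit, gravity supplies the centripetal force, so v = √(GM / r).
v = √(4.41e+20 / 5.56063e+09) m/s ≈ 2.816e+05 m/s = 59.41 AU/year.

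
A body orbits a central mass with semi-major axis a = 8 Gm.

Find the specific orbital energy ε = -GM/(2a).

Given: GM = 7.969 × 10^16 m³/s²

Convert to SI: a = 8 Gm = 8e+09 m.
ε = −GM / (2a).
ε = −7.969e+16 / (2 · 8e+09) J/kg ≈ -4.981e+06 J/kg = -4.981 MJ/kg.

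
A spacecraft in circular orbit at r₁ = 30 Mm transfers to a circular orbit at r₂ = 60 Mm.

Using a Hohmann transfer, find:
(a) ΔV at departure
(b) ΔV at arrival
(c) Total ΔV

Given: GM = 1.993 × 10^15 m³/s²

Convert to SI: r₁ = 30 Mm = 3e+07 m; r₂ = 60 Mm = 6e+07 m.
Transfer semi-major axis: a_t = (r₁ + r₂)/2 = (3e+07 + 6e+07)/2 = 4.5e+07 m.
Circular speeds: v₁ = √(GM/r₁) = 8150.66 m/s, v₂ = √(GM/r₂) = 5763.39 m/s.
Transfer speeds (vis-viva v² = GM(2/r − 1/a_t)): v₁ᵗ = 9411.58 m/s, v₂ᵗ = 4705.79 m/s.
(a) ΔV₁ = |v₁ᵗ − v₁| ≈ 1261 m/s = 1.261 km/s.
(b) ΔV₂ = |v₂ − v₂ᵗ| ≈ 1058 m/s = 1.058 km/s.
(c) ΔV_total = ΔV₁ + ΔV₂ ≈ 2319 m/s = 2.319 km/s.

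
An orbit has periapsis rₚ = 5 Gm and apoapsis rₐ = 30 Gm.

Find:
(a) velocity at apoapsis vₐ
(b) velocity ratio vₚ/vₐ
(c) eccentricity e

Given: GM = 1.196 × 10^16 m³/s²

Convert to SI: rₚ = 5 Gm = 5e+09 m; rₐ = 30 Gm = 3e+10 m.
(a) With a = (rₚ + rₐ)/2 = 1.75e+10 m, vₐ = √(GM (2/rₐ − 1/a)) = √(1.196e+16 · (2/3e+10 − 1/1.75e+10)) m/s ≈ 337.5 m/s
(b) Conservation of angular momentum (rₚvₚ = rₐvₐ) gives vₚ/vₐ = rₐ/rₚ = 3e+10/5e+09 ≈ 6
(c) e = (rₐ − rₚ)/(rₐ + rₚ) = (3e+10 − 5e+09)/(3e+10 + 5e+09) ≈ 0.7143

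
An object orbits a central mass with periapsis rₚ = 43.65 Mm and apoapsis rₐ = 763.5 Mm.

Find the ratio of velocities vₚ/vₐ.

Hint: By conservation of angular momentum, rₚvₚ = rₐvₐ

Convert to SI: rₚ = 43.65 Mm = 4.365e+07 m; rₐ = 763.5 Mm = 7.635e+08 m.
Conservation of angular momentum gives rₚvₚ = rₐvₐ, so vₚ/vₐ = rₐ/rₚ.
vₚ/vₐ = 7.635e+08 / 4.365e+07 ≈ 17.49.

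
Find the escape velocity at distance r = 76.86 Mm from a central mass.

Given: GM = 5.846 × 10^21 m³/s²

Convert to SI: r = 76.86 Mm = 7.686e+07 m.
Escape velocity comes from setting total energy to zero: ½v² − GM/r = 0 ⇒ v_esc = √(2GM / r).
v_esc = √(2 · 5.846e+21 / 7.686e+07) m/s ≈ 1.233e+07 m/s = 1.233e+04 km/s.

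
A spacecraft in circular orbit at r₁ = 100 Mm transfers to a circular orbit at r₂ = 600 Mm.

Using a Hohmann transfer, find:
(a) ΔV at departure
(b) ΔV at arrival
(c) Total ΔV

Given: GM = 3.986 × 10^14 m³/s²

Convert to SI: r₁ = 100 Mm = 1e+08 m; r₂ = 600 Mm = 6e+08 m.
Transfer semi-major axis: a_t = (r₁ + r₂)/2 = (1e+08 + 6e+08)/2 = 3.5e+08 m.
Circular speeds: v₁ = √(GM/r₁) = 1996.5 m/s, v₂ = √(GM/r₂) = 815.066 m/s.
Transfer speeds (vis-viva v² = GM(2/r − 1/a_t)): v₁ᵗ = 2614.03 m/s, v₂ᵗ = 435.671 m/s.
(a) ΔV₁ = |v₁ᵗ − v₁| ≈ 617.5 m/s = 617.5 m/s.
(b) ΔV₂ = |v₂ − v₂ᵗ| ≈ 379.4 m/s = 379.4 m/s.
(c) ΔV_total = ΔV₁ + ΔV₂ ≈ 996.9 m/s = 996.9 m/s.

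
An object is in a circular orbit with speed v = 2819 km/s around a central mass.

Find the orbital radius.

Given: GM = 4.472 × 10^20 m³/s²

Convert to SI: v = 2819 km/s = 2.819e+06 m/s.
For a circular orbit, v² = GM / r, so r = GM / v².
r = 4.472e+20 / (2.819e+06)² m ≈ 5.627e+07 m = 5.627 × 10^7 m.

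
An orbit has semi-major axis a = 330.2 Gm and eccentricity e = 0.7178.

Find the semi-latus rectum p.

Convert to SI: a = 330.2 Gm = 3.302e+11 m.
p = a (1 − e²).
p = 3.302e+11 · (1 − (0.7178)²) = 3.302e+11 · 0.484763 ≈ 1.601e+11 m = 160.1 Gm.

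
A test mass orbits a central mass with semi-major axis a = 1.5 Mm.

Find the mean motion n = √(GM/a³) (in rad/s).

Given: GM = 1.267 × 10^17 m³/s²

Convert to SI: a = 1.5 Mm = 1.5e+06 m.
n = √(GM / a³).
n = √(1.267e+17 / (1.5e+06)³) rad/s ≈ 0.1938 rad/s.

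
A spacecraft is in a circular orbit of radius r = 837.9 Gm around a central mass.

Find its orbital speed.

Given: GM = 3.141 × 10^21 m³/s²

Convert to SI: r = 837.9 Gm = 8.379e+11 m.
For a circular orbit, gravity supplies the centripetal force, so v = √(GM / r).
v = √(3.141e+21 / 8.379e+11) m/s ≈ 6.123e+04 m/s = 61.23 km/s.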